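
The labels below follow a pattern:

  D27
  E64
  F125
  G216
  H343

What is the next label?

Letter: letters move forward 1 place in the alphabet; D, E, F, G, H → I.
Second component: perfect cubes: 3³, 4³, 5³, …; 27, 64, 125, 216, 343 → 512.
Putting it together: I512.

I512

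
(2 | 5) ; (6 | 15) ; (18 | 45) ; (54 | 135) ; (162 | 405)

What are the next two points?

(486 | 1215), (1458 | 3645)

First value — ×3 each step: 2, 6, 18, 54, 162 → 486 → 1458.
Second value: ×3 each step; 5, 15, 45, 135, 405 → 1215 → 3645.
So the next two points are (486 | 1215) and (1458 | 3645).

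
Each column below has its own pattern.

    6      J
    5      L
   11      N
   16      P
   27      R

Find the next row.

43  T

First component — each term is the sum of the two before it: 6, 5, 11, 16, 27 → 43.
For the letter, letters move forward 2 places in the alphabet: J, L, N, P, R → T.
So the next row is 43  T.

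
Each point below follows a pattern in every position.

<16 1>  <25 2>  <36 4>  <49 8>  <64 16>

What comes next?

For the first slot, perfect squares: 4², 5², 6², …: 16, 25, 36, 49, 64 → 81.
Second slot: ×2 each step, so 1, 2, 4, 8, 16 → 32.
So the next point is <81 32>.

<81 32>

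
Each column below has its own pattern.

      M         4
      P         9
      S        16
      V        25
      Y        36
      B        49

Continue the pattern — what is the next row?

Letter goes M, P, S, V, Y, B → E (letters move forward 3 places in the alphabet, wrapping Z→A).
Second component goes 4, 9, 16, 25, 36, 49 → 64 (perfect squares: 2², 3², 4², …).
Combining the parts gives E  64.

E  64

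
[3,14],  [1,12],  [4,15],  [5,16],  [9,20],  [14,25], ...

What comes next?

First slot: each term is the sum of the two before it; 3, 1, 4, 5, 9, 14 → 23.
Second slot: always 11 more than the first slot; 14, 12, 15, 16, 20, 25 → 34.
So the next tuple is [23,34].

[23,34]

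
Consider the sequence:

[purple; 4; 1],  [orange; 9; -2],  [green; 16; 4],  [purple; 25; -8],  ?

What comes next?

[orange; 36; 16]

Colour: repeats purple → orange → green, so purple, orange, green, purple → orange.
Second value — perfect squares: 2², 3², 4², …: 4, 9, 16, 25 → 36.
Third value — ×(-2) each step: 1, -2, 4, -8 → 16.
Combining the parts gives [orange; 36; 16].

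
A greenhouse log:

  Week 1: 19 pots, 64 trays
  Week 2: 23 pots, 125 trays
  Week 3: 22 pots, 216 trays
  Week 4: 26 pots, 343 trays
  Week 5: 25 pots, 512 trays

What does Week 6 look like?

Pots — alternating steps +4, −1, +4, −1, …: 19, 23, 22, 26, 25 → 29.
Trays: perfect cubes: 4³, 5³, 6³, …; 64, 125, 216, 343, 512 → 729.
Combining the parts gives 29 pots, 729 trays.

29 pots, 729 trays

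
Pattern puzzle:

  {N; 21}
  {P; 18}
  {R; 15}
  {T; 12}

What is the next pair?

{V; 9}

Letter — letters move forward 2 places in the alphabet: N, P, R, T → V.
Second slot: −3 each step, so 21, 18, 15, 12 → 9.
So the next pair is {V; 9}.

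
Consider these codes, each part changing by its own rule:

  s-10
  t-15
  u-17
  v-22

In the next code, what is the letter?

Letter: s, t, u, v → w (letters move forward 1 place in the alphabet).

w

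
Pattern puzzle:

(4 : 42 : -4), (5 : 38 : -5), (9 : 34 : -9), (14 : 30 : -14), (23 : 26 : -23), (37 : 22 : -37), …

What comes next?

First component: 4, 5, 9, 14, 23, 37 → 60 (each term is the sum of the two before it).
Second component: −4 each step, so 42, 38, 34, 30, 26, 22 → 18.
Third component — always the negative of the first component: -4, -5, -9, -14, -23, -37 → -60.
Combining the parts gives (60 : 18 : -60).

(60 : 18 : -60)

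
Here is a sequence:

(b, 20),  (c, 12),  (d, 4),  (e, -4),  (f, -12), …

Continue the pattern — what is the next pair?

Letter goes b, c, d, e, f → g (letters move forward 1 place in the alphabet).
Second part: 20, 12, 4, -4, -12 → -20 (−8 each step).
Combining the parts gives (g, -20).

(g, -20)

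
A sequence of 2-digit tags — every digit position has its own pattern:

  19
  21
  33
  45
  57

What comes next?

First digit: +1 each step, mod 10, so 1, 2, 3, 4, 5 → 6.
For the second digit, +2 each step, mod 10: 9, 1, 3, 5, 7 → 9.
Putting it together: 69.

69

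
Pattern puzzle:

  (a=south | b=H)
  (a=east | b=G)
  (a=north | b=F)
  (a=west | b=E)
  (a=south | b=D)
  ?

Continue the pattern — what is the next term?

For the a, repeats south → east → north → west: south, east, north, west, south → east.
B goes H, G, F, E, D → C (letters move back 1 place in the alphabet).
Putting it together: (a=east | b=C).

(a=east | b=C)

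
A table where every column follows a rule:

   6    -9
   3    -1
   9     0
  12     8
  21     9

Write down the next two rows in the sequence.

33  17; 54  18

First component: each term is the sum of the two before it; 6, 3, 9, 12, 21 → 33 → 54.
For the second component, alternating steps +8, +1, +8, +1, …: -9, -1, 0, 8, 9 → 17 → 18.
Putting the parts together: 33  17 and then 54  18.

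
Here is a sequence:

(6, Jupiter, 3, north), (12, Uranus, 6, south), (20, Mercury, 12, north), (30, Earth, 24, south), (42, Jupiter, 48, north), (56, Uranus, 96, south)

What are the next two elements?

First entry: differences are 6, 8, 10, … (increasing by 2 each time), so 6, 12, 20, 30, 42, 56 → 72 → 90.
Planet — repeats Jupiter → Uranus → Mercury → Earth: Jupiter, Uranus, Mercury, Earth, Jupiter, Uranus → Mercury → Earth.
For the third entry, ×2 each step: 3, 6, 12, 24, 48, 96 → 192 → 384.
Direction: alternates north ↔ south, so north, south, north, south, north, south → north → south.
Putting the parts together: (72, Mercury, 192, north) and then (90, Earth, 384, south).

(72, Mercury, 192, north), (90, Earth, 384, south)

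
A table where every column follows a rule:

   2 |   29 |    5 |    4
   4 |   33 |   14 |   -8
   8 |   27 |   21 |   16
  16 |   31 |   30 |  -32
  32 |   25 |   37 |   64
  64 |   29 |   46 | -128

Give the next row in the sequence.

128  23  53  256

First component: ×2 each step, so 2, 4, 8, 16, 32, 64 → 128.
Second component goes 29, 33, 27, 31, 25, 29 → 23 (alternating steps +4, −6, +4, −6, …).
Third component: 5, 14, 21, 30, 37, 46 → 53 (alternating steps +9, +7, +9, +7, …).
Fourth component: 4, -8, 16, -32, 64, -128 → 256 (×(-2) each step).
So the next row is 128  23  53  256.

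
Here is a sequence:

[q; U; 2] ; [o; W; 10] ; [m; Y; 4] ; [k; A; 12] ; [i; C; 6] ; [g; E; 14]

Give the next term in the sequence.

[e; G; 8]

First letter: letters move back 2 places in the alphabet; q, o, m, k, i, g → e.
Second letter: letters move forward 2 places in the alphabet, wrapping Z→A; U, W, Y, A, C, E → G.
For the third coordinate, alternating steps +8, −6, +8, −6, …: 2, 10, 4, 12, 6, 14 → 8.
Combining the parts gives [e; G; 8].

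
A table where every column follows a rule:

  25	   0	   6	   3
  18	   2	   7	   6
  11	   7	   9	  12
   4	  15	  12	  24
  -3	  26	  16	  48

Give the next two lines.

-10  40  21  96; -17  57  27  192

First component: −7 each step, so 25, 18, 11, 4, -3 → -10 → -17.
Second component: differences are 2, 5, 8, … (increasing by 3 each time), so 0, 2, 7, 15, 26 → 40 → 57.
Third component — differences are 1, 2, 3, … (increasing by 1 each time): 6, 7, 9, 12, 16 → 21 → 27.
Fourth component: ×2 each step, so 3, 6, 12, 24, 48 → 96 → 192.
So the next two lines are -10  40  21  96 and -17  57  27  192.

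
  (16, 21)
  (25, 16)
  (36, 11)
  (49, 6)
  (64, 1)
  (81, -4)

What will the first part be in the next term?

For the first part, perfect squares: 4², 5², 6², …: 16, 25, 36, 49, 64, 81 → 100.
Second part: −5 each step; 21, 16, 11, 6, 1, -4 → -9.

100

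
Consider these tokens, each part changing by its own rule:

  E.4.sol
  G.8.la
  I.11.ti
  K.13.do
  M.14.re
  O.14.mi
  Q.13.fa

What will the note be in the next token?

sol

Note: sol, la, ti, do, re, mi, fa → sol (runs through the solfège scale do→ti).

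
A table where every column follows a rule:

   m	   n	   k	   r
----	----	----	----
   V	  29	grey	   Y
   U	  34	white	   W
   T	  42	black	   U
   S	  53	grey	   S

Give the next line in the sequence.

R  67  white  Q

Column m goes V, U, T, S → R (letters move back 1 place in the alphabet).
Column n goes 29, 34, 42, 53 → 67 (differences are 5, 8, 11, … (increasing by 3 each time)).
Column k goes grey, white, black, grey → white (repeats grey → white → black).
Column r goes Y, W, U, S → Q (letters move back 2 places in the alphabet).
Combining the parts gives R  67  white  Q.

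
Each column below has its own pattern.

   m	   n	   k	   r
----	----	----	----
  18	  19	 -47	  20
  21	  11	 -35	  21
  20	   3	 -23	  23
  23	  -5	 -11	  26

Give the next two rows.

22  -13  1  30; 25  -21  13  35

Column m: alternating steps +3, −1, +3, −1, …, so 18, 21, 20, 23 → 22 → 25.
Column n: −8 each step; 19, 11, 3, -5 → -13 → -21.
Column k: +12 each step, so -47, -35, -23, -11 → 1 → 13.
Column r: 20, 21, 23, 26 → 30 → 35 (differences are 1, 2, 3, … (increasing by 1 each time)).
Putting the parts together: 22  -13  1  30 and then 25  -21  13  35.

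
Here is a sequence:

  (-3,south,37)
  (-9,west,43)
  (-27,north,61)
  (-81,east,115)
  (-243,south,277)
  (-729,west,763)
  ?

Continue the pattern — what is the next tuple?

(-2187,north,2221)

First coordinate: ×3 each step; -3, -9, -27, -81, -243, -729 → -2187.
Direction goes south, west, north, east, south, west → north (repeats south → west → north → east).
Third coordinate — together with the first coordinate always sums to 34: 37, 43, 61, 115, 277, 763 → 2221.
Putting it together: (-2187,north,2221).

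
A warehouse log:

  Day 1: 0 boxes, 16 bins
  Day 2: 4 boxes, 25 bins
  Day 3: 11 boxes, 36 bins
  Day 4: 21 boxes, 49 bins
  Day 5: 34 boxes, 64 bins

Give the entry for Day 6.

Boxes: 0, 4, 11, 21, 34 → 50 (differences are 4, 7, 10, … (increasing by 3 each time)).
Bins: 16, 25, 36, 49, 64 → 81 (perfect squares: 4², 5², 6², …).
Combining the parts gives 50 boxes, 81 bins.

50 boxes, 81 bins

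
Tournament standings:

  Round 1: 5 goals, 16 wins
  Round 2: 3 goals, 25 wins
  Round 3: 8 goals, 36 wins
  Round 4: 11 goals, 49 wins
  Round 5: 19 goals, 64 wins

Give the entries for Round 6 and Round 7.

For the goals, each term is the sum of the two before it: 5, 3, 8, 11, 19 → 30 → 49.
Wins — perfect squares: 4², 5², 6², …: 16, 25, 36, 49, 64 → 81 → 100.
So the next two rows are 30 goals, 81 wins and 49 goals, 100 wins.

30 goals, 81 wins; 49 goals, 100 wins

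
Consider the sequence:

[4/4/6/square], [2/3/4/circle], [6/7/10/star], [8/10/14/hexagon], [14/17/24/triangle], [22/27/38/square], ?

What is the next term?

First coordinate goes 4, 2, 6, 8, 14, 22 → 36 (each term is the sum of the two before it).
Second coordinate: 4, 3, 7, 10, 17, 27 → 44 (each term is the sum of the two before it).
Third coordinate: each term is the sum of the two before it, so 6, 4, 10, 14, 24, 38 → 62.
Shape — repeats square → circle → star → hexagon → triangle: square, circle, star, hexagon, triangle, square → circle.
Combining the parts gives [36/44/62/circle].

[36/44/62/circle]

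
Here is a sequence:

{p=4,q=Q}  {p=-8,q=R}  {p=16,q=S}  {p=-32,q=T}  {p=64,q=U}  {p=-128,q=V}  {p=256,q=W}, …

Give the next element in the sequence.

P: ×(-2) each step; 4, -8, 16, -32, 64, -128, 256 → -512.
Q: Q, R, S, T, U, V, W → X (letters move forward 1 place in the alphabet).
Combining the parts gives {p=-512,q=X}.

{p=-512,q=X}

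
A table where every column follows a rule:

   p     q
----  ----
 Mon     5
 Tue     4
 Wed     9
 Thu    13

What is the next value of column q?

22

Column q — each term is the sum of the two before it: 5, 4, 9, 13 → 22.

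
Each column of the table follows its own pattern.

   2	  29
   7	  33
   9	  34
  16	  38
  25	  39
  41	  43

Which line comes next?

First component goes 2, 7, 9, 16, 25, 41 → 66 (each term is the sum of the two before it).
Second component: alternating steps +4, +1, +4, +1, …; 29, 33, 34, 38, 39, 43 → 44.
Putting it together: 66  44.

66  44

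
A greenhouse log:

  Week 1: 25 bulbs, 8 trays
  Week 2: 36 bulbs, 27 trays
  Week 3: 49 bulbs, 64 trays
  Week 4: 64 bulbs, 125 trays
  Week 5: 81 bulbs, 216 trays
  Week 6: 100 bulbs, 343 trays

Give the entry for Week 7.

121 bulbs, 512 trays

Bulbs — perfect squares: 5², 6², 7², …: 25, 36, 49, 64, 81, 100 → 121.
Trays: perfect cubes: 2³, 3³, 4³, …; 8, 27, 64, 125, 216, 343 → 512.
Combining the parts gives 121 bulbs, 512 trays.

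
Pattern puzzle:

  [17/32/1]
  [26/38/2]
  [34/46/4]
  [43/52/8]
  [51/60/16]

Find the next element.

For the first entry, alternating steps +9, +8, +9, +8, …: 17, 26, 34, 43, 51 → 60.
Second entry goes 32, 38, 46, 52, 60 → 66 (alternating steps +6, +8, +6, +8, …).
For the third entry, ×2 each step: 1, 2, 4, 8, 16 → 32.
So the next element is [60/66/32].

[60/66/32]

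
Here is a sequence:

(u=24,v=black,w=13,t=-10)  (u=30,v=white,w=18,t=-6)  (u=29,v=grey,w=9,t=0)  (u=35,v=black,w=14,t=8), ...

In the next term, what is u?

For the u, alternating steps +6, −1, +6, −1, …: 24, 30, 29, 35 → 34.

34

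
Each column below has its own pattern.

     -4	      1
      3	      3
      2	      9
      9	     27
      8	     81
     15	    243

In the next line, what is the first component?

14

For the first component, alternating steps +7, −1, +7, −1, …: -4, 3, 2, 9, 8, 15 → 14.
For the second component, ×3 each step: 1, 3, 9, 27, 81, 243 → 729.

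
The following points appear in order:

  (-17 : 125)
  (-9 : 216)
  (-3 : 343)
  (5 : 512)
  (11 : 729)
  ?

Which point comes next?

(19 : 1000)

First slot: alternating steps +8, +6, +8, +6, …, so -17, -9, -3, 5, 11 → 19.
Second slot goes 125, 216, 343, 512, 729 → 1000 (perfect cubes: 5³, 6³, 7³, …).
Combining the parts gives (19 : 1000).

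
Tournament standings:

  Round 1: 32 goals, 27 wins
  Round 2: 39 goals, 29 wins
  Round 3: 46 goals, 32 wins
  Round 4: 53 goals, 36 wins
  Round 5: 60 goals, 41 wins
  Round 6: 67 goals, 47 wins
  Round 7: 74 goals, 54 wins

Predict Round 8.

81 goals, 62 wins

Goals: 32, 39, 46, 53, 60, 67, 74 → 81 (+7 each step).
Wins goes 27, 29, 32, 36, 41, 47, 54 → 62 (differences are 2, 3, 4, … (increasing by 1 each time)).
Combining the parts gives 81 goals, 62 wins.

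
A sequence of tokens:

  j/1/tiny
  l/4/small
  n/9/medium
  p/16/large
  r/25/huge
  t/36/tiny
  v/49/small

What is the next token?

Letter: letters move forward 2 places in the alphabet, so j, l, n, p, r, t, v → x.
For the second component, perfect squares: 1², 2², 3², …: 1, 4, 9, 16, 25, 36, 49 → 64.
For the size, repeats tiny → small → medium → large → huge: tiny, small, medium, large, huge, tiny, small → medium.
Putting it together: x/64/medium.

x/64/medium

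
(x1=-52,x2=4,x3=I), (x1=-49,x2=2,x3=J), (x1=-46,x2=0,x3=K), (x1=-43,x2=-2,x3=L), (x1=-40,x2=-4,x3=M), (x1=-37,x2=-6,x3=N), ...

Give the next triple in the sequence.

X1: -52, -49, -46, -43, -40, -37 → -34 (+3 each step).
X2: −2 each step, so 4, 2, 0, -2, -4, -6 → -8.
X3 — letters move forward 1 place in the alphabet: I, J, K, L, M, N → O.
So the next triple is (x1=-34,x2=-8,x3=O).

(x1=-34,x2=-8,x3=O)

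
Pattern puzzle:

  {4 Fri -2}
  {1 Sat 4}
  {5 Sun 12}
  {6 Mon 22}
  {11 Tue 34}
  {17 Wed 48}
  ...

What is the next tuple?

{28 Thu 64}

First component: 4, 1, 5, 6, 11, 17 → 28 (each term is the sum of the two before it).
Day: runs through the weekdays Mon→Sun, so Fri, Sat, Sun, Mon, Tue, Wed → Thu.
Third component: differences are 6, 8, 10, … (increasing by 2 each time); -2, 4, 12, 22, 34, 48 → 64.
Combining the parts gives {28 Thu 64}.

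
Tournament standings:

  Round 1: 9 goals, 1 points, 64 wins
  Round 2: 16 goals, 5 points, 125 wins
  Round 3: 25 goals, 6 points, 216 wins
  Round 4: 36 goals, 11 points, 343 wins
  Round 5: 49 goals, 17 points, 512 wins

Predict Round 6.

For the goals, perfect squares: 3², 4², 5², …: 9, 16, 25, 36, 49 → 64.
Points goes 1, 5, 6, 11, 17 → 28 (each term is the sum of the two before it).
Wins — perfect cubes: 4³, 5³, 6³, …: 64, 125, 216, 343, 512 → 729.
Putting it together: 64 goals, 28 points, 729 wins.

64 goals, 28 points, 729 wins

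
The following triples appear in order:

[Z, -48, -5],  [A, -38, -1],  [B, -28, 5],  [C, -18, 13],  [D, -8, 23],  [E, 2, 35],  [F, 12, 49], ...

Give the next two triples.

[G, 22, 65], [H, 32, 83]

Letter: letters move forward 1 place in the alphabet, wrapping Z→A, so Z, A, B, C, D, E, F → G → H.
For the second slot, +10 each step: -48, -38, -28, -18, -8, 2, 12 → 22 → 32.
Third slot: differences are 4, 6, 8, … (increasing by 2 each time), so -5, -1, 5, 13, 23, 35, 49 → 65 → 83.
So the next two triples are [G, 22, 65] and [H, 32, 83].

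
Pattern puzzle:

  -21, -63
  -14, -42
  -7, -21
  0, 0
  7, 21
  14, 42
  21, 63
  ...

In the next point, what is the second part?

84

For the first part, +7 each step: -21, -14, -7, 0, 7, 14, 21 → 28.
Second part: always 3 × the first part, so -63, -42, -21, 0, 21, 42, 63 → 84.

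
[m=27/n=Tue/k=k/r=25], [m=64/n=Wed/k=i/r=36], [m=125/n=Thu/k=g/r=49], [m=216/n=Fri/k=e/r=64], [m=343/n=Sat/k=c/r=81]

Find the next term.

M — perfect cubes: 3³, 4³, 5³, …: 27, 64, 125, 216, 343 → 512.
N: runs through the weekdays Mon→Sun; Tue, Wed, Thu, Fri, Sat → Sun.
K: k, i, g, e, c → a (letters move back 2 places in the alphabet).
For the r, perfect squares: 5², 6², 7², …: 25, 36, 49, 64, 81 → 100.
Combining the parts gives [m=512/n=Sun/k=a/r=100].

[m=512/n=Sun/k=a/r=100]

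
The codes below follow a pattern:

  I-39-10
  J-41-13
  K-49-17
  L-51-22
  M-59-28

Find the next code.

For the letter, letters move forward 1 place in the alphabet: I, J, K, L, M → N.
Second component goes 39, 41, 49, 51, 59 → 61 (alternating steps +2, +8, +2, +8, …).
Third component: 10, 13, 17, 22, 28 → 35 (differences are 3, 4, 5, … (increasing by 1 each time)).
So the next code is N-61-35.

N-61-35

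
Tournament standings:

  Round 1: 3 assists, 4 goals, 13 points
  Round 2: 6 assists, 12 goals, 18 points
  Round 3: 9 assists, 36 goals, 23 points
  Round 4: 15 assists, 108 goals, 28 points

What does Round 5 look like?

24 assists, 324 goals, 33 points

Assists: 3, 6, 9, 15 → 24 (each term is the sum of the two before it).
For the goals, ×3 each step: 4, 12, 36, 108 → 324.
Points: +5 each step; 13, 18, 23, 28 → 33.
Combining the parts gives 24 assists, 324 goals, 33 points.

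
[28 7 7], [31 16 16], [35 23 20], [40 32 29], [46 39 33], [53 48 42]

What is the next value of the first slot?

First slot: differences are 3, 4, 5, … (increasing by 1 each time), so 28, 31, 35, 40, 46, 53 → 61.

61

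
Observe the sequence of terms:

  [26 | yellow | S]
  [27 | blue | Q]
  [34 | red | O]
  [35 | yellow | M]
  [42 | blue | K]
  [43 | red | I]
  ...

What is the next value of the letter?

G

Letter — letters move back 2 places in the alphabet: S, Q, O, M, K, I → G.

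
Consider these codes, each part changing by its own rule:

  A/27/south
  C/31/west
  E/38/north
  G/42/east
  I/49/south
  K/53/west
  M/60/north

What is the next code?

O/64/east

Letter: A, C, E, G, I, K, M → O (letters move forward 2 places in the alphabet).
Second component: alternating steps +4, +7, +4, +7, …; 27, 31, 38, 42, 49, 53, 60 → 64.
Direction: repeats south → west → north → east, so south, west, north, east, south, west, north → east.
Putting it together: O/64/east.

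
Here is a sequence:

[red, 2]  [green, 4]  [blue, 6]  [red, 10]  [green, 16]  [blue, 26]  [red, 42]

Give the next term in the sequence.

[green, 68]

Colour: red, green, blue, red, green, blue, red → green (repeats red → green → blue).
Second coordinate: each term is the sum of the two before it, so 2, 4, 6, 10, 16, 26, 42 → 68.
Combining the parts gives [green, 68].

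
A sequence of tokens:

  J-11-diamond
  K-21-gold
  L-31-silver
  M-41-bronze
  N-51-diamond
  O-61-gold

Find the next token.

Letter: letters move forward 1 place in the alphabet; J, K, L, M, N, O → P.
For the second component, +10 each step: 11, 21, 31, 41, 51, 61 → 71.
Rank: diamond, gold, silver, bronze, diamond, gold → silver (repeats diamond → gold → silver → bronze).
Putting it together: P-71-silver.

P-71-silver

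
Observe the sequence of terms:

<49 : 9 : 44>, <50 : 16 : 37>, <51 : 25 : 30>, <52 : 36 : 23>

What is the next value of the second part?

49

Second part: 9, 16, 25, 36 → 49 (perfect squares: 3², 4², 5², …).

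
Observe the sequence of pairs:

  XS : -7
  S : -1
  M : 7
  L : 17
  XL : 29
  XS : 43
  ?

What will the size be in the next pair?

S

Size — repeats XS → S → M → L → XL: XS, S, M, L, XL, XS → S.
Second entry: differences are 6, 8, 10, … (increasing by 2 each time); -7, -1, 7, 17, 29, 43 → 59.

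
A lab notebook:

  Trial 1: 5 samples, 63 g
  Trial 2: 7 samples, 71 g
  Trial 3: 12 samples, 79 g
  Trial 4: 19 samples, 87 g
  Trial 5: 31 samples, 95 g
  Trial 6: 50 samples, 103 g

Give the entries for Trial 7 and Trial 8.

81 samples, 111 g; 131 samples, 119 g

Samples goes 5, 7, 12, 19, 31, 50 → 81 → 131 (each term is the sum of the two before it).
G: +8 each step; 63, 71, 79, 87, 95, 103 → 111 → 119.
So the next two records are 81 samples, 111 g and 131 samples, 119 g.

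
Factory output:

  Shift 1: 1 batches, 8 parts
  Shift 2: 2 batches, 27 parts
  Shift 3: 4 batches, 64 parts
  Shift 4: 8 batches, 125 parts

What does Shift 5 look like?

16 batches, 216 parts

Batches — ×2 each step: 1, 2, 4, 8 → 16.
Parts: 8, 27, 64, 125 → 216 (perfect cubes: 2³, 3³, 4³, …).
So the next line is 16 batches, 216 parts.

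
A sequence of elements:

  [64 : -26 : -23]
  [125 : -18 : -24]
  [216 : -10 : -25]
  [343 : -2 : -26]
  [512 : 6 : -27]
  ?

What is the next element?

[729 : 14 : -28]

For the first slot, perfect cubes: 4³, 5³, 6³, …: 64, 125, 216, 343, 512 → 729.
Second slot — +8 each step: -26, -18, -10, -2, 6 → 14.
For the third slot, −1 each step: -23, -24, -25, -26, -27 → -28.
Putting it together: [729 : 14 : -28].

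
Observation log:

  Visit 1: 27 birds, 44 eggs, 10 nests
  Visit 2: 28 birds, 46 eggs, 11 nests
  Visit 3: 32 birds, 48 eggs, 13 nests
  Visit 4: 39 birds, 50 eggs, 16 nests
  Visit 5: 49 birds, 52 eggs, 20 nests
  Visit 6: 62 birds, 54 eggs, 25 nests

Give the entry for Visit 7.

Birds — differences are 1, 4, 7, … (increasing by 3 each time): 27, 28, 32, 39, 49, 62 → 78.
Eggs goes 44, 46, 48, 50, 52, 54 → 56 (+2 each step).
Nests goes 10, 11, 13, 16, 20, 25 → 31 (differences are 1, 2, 3, … (increasing by 1 each time)).
Putting it together: 78 birds, 56 eggs, 31 nests.

78 birds, 56 eggs, 31 nests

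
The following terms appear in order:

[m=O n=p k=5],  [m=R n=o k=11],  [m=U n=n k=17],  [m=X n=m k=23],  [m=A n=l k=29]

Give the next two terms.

M — letters move forward 3 places in the alphabet, wrapping Z→A: O, R, U, X, A → D → G.
N: letters move back 1 place in the alphabet; p, o, n, m, l → k → j.
K: +6 each step, so 5, 11, 17, 23, 29 → 35 → 41.
So the next two terms are [m=D n=k k=35] and [m=G n=j k=41].

[m=D n=k k=35], [m=G n=j k=41]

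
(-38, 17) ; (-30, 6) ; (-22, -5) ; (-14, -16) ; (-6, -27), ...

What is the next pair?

(2, -38)

First coordinate: +8 each step, so -38, -30, -22, -14, -6 → 2.
Second coordinate goes 17, 6, -5, -16, -27 → -38 (−11 each step).
Putting it together: (2, -38).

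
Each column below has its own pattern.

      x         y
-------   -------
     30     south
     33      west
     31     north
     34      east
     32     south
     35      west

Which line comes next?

For the column x, alternating steps +3, −2, +3, −2, …: 30, 33, 31, 34, 32, 35 → 33.
Column y: repeats south → west → north → east; south, west, north, east, south, west → north.
Combining the parts gives 33  north.

33  north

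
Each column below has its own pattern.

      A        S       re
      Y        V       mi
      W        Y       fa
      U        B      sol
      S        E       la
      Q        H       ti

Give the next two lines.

O  K  do; M  N  re

First letter — letters move back 2 places in the alphabet, wrapping A→Z: A, Y, W, U, S, Q → O → M.
Second letter: letters move forward 3 places in the alphabet, wrapping Z→A, so S, V, Y, B, E, H → K → N.
For the note, runs through the solfège scale do→ti: re, mi, fa, sol, la, ti → do → re.
Putting the parts together: O  K  do and then M  N  re.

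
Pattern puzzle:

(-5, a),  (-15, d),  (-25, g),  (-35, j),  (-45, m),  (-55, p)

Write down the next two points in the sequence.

First entry: −10 each step; -5, -15, -25, -35, -45, -55 → -65 → -75.
Letter: letters move forward 3 places in the alphabet, so a, d, g, j, m, p → s → v.
So the next two points are (-65, s) and (-75, v).

(-65, s), (-75, v)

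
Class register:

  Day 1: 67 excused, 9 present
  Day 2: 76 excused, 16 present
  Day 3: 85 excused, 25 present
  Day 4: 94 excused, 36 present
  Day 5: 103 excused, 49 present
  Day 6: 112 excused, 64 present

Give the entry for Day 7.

121 excused, 81 present

Excused: 67, 76, 85, 94, 103, 112 → 121 (+9 each step).
For the present, perfect squares: 3², 4², 5², …: 9, 16, 25, 36, 49, 64 → 81.
Putting it together: 121 excused, 81 present.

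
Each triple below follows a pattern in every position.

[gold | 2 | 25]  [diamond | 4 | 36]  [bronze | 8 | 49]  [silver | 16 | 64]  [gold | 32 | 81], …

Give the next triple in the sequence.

Rank goes gold, diamond, bronze, silver, gold → diamond (repeats gold → diamond → bronze → silver).
Second component: ×2 each step, so 2, 4, 8, 16, 32 → 64.
Third component: 25, 36, 49, 64, 81 → 100 (perfect squares: 5², 6², 7², …).
Putting it together: [diamond | 64 | 100].

[diamond | 64 | 100]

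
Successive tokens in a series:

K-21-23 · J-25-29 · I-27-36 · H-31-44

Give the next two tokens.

Letter: letters move back 1 place in the alphabet; K, J, I, H → G → F.
Second component — alternating steps +4, +2, +4, +2, …: 21, 25, 27, 31 → 33 → 37.
Third component: 23, 29, 36, 44 → 53 → 63 (differences are 6, 7, 8, … (increasing by 1 each time)).
Putting the parts together: G-33-53 and then F-37-63.

G-33-53 then F-37-63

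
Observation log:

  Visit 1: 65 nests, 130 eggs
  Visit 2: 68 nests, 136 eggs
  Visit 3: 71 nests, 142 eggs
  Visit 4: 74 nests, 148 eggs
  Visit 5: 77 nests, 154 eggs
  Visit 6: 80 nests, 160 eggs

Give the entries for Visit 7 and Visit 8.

83 nests, 166 eggs; 86 nests, 172 eggs

Nests — +3 each step: 65, 68, 71, 74, 77, 80 → 83 → 86.
Eggs goes 130, 136, 142, 148, 154, 160 → 166 → 172 (always 2 × the nests).
Putting the parts together: 83 nests, 166 eggs and then 86 nests, 172 eggs.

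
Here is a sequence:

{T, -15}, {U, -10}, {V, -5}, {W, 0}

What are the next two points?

Letter — letters move forward 1 place in the alphabet: T, U, V, W → X → Y.
Second component: +5 each step, so -15, -10, -5, 0 → 5 → 10.
So the next two points are {X, 5} and {Y, 10}.

{X, 5}, {Y, 10}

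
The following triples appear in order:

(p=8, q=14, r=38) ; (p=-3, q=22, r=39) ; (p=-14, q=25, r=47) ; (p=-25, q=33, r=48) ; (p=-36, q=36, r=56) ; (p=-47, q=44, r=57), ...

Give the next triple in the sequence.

(p=-58, q=47, r=65)

For the p, −11 each step: 8, -3, -14, -25, -36, -47 → -58.
Q — alternating steps +8, +3, +8, +3, …: 14, 22, 25, 33, 36, 44 → 47.
For the r, alternating steps +1, +8, +1, +8, …: 38, 39, 47, 48, 56, 57 → 65.
Combining the parts gives (p=-58, q=47, r=65).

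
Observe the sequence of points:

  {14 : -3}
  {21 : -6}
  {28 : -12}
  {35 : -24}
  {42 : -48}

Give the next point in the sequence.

First component: +7 each step; 14, 21, 28, 35, 42 → 49.
Second component: ×2 each step, so -3, -6, -12, -24, -48 → -96.
Putting it together: {49 : -96}.

{49 : -96}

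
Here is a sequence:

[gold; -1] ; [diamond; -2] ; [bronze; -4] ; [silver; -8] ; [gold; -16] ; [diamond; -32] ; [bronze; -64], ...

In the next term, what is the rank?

Rank: repeats gold → diamond → bronze → silver, so gold, diamond, bronze, silver, gold, diamond, bronze → silver.

silver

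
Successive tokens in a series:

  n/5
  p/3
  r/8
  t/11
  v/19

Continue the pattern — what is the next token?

x/30

For the letter, letters move forward 2 places in the alphabet: n, p, r, t, v → x.
For the second component, each term is the sum of the two before it: 5, 3, 8, 11, 19 → 30.
Combining the parts gives x/30.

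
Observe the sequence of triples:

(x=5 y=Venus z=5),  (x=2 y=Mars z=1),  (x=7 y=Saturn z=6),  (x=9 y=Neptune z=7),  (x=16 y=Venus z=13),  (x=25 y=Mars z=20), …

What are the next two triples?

(x=41 y=Saturn z=33), (x=66 y=Neptune z=53)

X goes 5, 2, 7, 9, 16, 25 → 41 → 66 (each term is the sum of the two before it).
Y: repeats Venus → Mars → Saturn → Neptune, so Venus, Mars, Saturn, Neptune, Venus, Mars → Saturn → Neptune.
Z — each term is the sum of the two before it: 5, 1, 6, 7, 13, 20 → 33 → 53.
So the next two triples are (x=41 y=Saturn z=33) and (x=66 y=Neptune z=53).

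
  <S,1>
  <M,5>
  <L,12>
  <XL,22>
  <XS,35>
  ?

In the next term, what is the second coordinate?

Second coordinate: differences are 4, 7, 10, … (increasing by 3 each time), so 1, 5, 12, 22, 35 → 51.

51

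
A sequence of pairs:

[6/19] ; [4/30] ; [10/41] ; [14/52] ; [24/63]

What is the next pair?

First value: each term is the sum of the two before it; 6, 4, 10, 14, 24 → 38.
Second value: +11 each step; 19, 30, 41, 52, 63 → 74.
Putting it together: [38/74].

[38/74]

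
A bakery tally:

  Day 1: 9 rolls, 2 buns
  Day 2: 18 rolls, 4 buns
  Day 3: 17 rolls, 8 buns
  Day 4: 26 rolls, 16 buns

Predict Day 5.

25 rolls, 32 buns

For the rolls, alternating steps +9, −1, +9, −1, …: 9, 18, 17, 26 → 25.
Buns — ×2 each step: 2, 4, 8, 16 → 32.
So the next line is 25 rolls, 32 buns.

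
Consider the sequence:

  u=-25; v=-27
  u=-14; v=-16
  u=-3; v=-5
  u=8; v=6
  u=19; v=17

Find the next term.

u=30; v=28

U goes -25, -14, -3, 8, 19 → 30 (+11 each step).
V: always 2 less than the u; -27, -16, -5, 6, 17 → 28.
Putting it together: u=30; v=28.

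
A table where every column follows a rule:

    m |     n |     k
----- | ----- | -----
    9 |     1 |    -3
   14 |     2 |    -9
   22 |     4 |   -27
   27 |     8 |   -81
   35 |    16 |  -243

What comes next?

For the column m, alternating steps +5, +8, +5, +8, …: 9, 14, 22, 27, 35 → 40.
Column n: ×2 each step, so 1, 2, 4, 8, 16 → 32.
Column k goes -3, -9, -27, -81, -243 → -729 (×3 each step).
So the next line is 40  32  -729.

40  32  -729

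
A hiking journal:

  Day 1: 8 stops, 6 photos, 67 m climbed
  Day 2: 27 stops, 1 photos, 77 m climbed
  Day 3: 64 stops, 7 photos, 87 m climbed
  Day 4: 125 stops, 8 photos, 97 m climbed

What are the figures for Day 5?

216 stops, 15 photos, 107 m climbed

Stops: perfect cubes: 2³, 3³, 4³, …; 8, 27, 64, 125 → 216.
Photos: each term is the sum of the two before it, so 6, 1, 7, 8 → 15.
M climbed: +10 each step, so 67, 77, 87, 97 → 107.
Combining the parts gives 216 stops, 15 photos, 107 m climbed.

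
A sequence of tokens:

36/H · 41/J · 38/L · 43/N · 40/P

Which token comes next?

45/R

First component — alternating steps +5, −3, +5, −3, …: 36, 41, 38, 43, 40 → 45.
Letter: H, J, L, N, P → R (letters move forward 2 places in the alphabet).
So the next token is 45/R.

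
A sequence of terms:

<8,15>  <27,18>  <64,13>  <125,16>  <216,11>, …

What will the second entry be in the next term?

Second entry: 15, 18, 13, 16, 11 → 14 (alternating steps +3, −5, +3, −5, …).

14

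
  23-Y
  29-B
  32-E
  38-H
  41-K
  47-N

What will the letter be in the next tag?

Letter: letters move forward 3 places in the alphabet, wrapping Z→A, so Y, B, E, H, K, N → Q.

Q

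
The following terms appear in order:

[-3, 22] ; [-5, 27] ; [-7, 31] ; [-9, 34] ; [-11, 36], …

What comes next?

First coordinate goes -3, -5, -7, -9, -11 → -13 (−2 each step).
Second coordinate: 22, 27, 31, 34, 36 → 37 (differences are 5, 4, 3, … (decreasing by 1 each time)).
So the next term is [-13, 37].

[-13, 37]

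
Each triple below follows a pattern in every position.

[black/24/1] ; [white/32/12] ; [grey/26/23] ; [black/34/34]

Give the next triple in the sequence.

[white/28/45]

Shade — repeats black → white → grey: black, white, grey, black → white.
Second part: 24, 32, 26, 34 → 28 (alternating steps +8, −6, +8, −6, …).
Third part goes 1, 12, 23, 34 → 45 (+11 each step).
So the next triple is [white/28/45].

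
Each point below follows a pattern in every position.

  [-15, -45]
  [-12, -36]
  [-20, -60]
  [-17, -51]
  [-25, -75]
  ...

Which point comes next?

For the first slot, alternating steps +3, −8, +3, −8, …: -15, -12, -20, -17, -25 → -22.
Second slot: always 3 × the first slot; -45, -36, -60, -51, -75 → -66.
So the next point is [-22, -66].

[-22, -66]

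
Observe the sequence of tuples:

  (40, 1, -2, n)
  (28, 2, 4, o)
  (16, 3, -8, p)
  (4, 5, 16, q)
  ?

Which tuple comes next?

First entry: −12 each step; 40, 28, 16, 4 → -8.
Second entry: each term is the sum of the two before it, so 1, 2, 3, 5 → 8.
Third entry: ×(-2) each step; -2, 4, -8, 16 → -32.
Letter — letters move forward 1 place in the alphabet: n, o, p, q → r.
Putting it together: (-8, 8, -32, r).

(-8, 8, -32, r)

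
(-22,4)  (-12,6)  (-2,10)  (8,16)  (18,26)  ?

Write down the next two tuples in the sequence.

(28,42), (38,68)

First coordinate: +10 each step; -22, -12, -2, 8, 18 → 28 → 38.
Second coordinate goes 4, 6, 10, 16, 26 → 42 → 68 (each term is the sum of the two before it).
Putting the parts together: (28,42) and then (38,68).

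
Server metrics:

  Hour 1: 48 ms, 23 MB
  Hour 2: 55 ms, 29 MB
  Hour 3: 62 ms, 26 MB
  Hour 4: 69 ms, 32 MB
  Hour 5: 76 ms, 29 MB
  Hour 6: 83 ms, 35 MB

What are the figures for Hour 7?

Ms — +7 each step: 48, 55, 62, 69, 76, 83 → 90.
MB — alternating steps +6, −3, +6, −3, …: 23, 29, 26, 32, 29, 35 → 32.
Combining the parts gives 90 ms, 32 MB.

90 ms, 32 MB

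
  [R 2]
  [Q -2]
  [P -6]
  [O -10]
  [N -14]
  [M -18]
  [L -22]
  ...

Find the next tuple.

[K -26]

For the letter, letters move back 1 place in the alphabet: R, Q, P, O, N, M, L → K.
Second slot: −4 each step, so 2, -2, -6, -10, -14, -18, -22 → -26.
Putting it together: [K -26].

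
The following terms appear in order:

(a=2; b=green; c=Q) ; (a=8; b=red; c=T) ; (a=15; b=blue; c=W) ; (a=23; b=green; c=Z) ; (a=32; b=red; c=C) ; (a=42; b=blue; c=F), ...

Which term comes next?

A goes 2, 8, 15, 23, 32, 42 → 53 (differences are 6, 7, 8, … (increasing by 1 each time)).
B: green, red, blue, green, red, blue → green (repeats green → red → blue).
C: Q, T, W, Z, C, F → I (letters move forward 3 places in the alphabet, wrapping Z→A).
So the next term is (a=53; b=green; c=I).

(a=53; b=green; c=I)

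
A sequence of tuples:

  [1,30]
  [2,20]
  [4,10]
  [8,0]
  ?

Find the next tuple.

First part — ×2 each step: 1, 2, 4, 8 → 16.
For the second part, −10 each step: 30, 20, 10, 0 → -10.
Combining the parts gives [16,-10].

[16,-10]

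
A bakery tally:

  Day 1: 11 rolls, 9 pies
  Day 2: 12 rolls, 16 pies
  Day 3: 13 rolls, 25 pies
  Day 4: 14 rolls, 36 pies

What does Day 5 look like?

15 rolls, 49 pies

Rolls — +1 each step: 11, 12, 13, 14 → 15.
Pies: perfect squares: 3², 4², 5², …, so 9, 16, 25, 36 → 49.
So the next record is 15 rolls, 49 pies.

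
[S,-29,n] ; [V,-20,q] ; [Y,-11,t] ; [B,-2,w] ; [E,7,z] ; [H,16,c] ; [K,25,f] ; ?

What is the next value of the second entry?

Second entry: +9 each step, so -29, -20, -11, -2, 7, 16, 25 → 34.

34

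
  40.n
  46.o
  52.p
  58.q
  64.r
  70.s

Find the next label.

76.t

First component goes 40, 46, 52, 58, 64, 70 → 76 (+6 each step).
Letter: n, o, p, q, r, s → t (letters move forward 1 place in the alphabet).
So the next label is 76.t.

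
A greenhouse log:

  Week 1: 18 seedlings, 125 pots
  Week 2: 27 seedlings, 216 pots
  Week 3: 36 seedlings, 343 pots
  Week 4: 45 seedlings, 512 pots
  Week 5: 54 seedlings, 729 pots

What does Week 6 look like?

Seedlings: 18, 27, 36, 45, 54 → 63 (+9 each step).
Pots: perfect cubes: 5³, 6³, 7³, …; 125, 216, 343, 512, 729 → 1000.
Putting it together: 63 seedlings, 1000 pots.

63 seedlings, 1000 pots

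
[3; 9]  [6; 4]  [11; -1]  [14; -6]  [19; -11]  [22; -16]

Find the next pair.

[27; -21]

First entry goes 3, 6, 11, 14, 19, 22 → 27 (alternating steps +3, +5, +3, +5, …).
For the second entry, −5 each step: 9, 4, -1, -6, -11, -16 → -21.
So the next pair is [27; -21].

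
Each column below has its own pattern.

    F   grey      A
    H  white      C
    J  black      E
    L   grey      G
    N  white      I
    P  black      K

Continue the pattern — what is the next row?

First letter — letters move forward 2 places in the alphabet: F, H, J, L, N, P → R.
Shade — repeats grey → white → black: grey, white, black, grey, white, black → grey.
Second letter: A, C, E, G, I, K → M (letters move forward 2 places in the alphabet).
Putting it together: R  grey  M.

R  grey  M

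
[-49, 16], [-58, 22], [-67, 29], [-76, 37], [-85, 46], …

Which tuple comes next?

[-94, 56]

First component goes -49, -58, -67, -76, -85 → -94 (−9 each step).
Second component: 16, 22, 29, 37, 46 → 56 (differences are 6, 7, 8, … (increasing by 1 each time)).
Putting it together: [-94, 56].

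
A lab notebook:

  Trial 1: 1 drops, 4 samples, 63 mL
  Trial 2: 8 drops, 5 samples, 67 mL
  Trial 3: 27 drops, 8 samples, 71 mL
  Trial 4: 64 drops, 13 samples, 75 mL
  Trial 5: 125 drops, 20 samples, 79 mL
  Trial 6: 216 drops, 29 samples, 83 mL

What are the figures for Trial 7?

Drops: perfect cubes: 1³, 2³, 3³, …, so 1, 8, 27, 64, 125, 216 → 343.
Samples: 4, 5, 8, 13, 20, 29 → 40 (differences are 1, 3, 5, … (increasing by 2 each time)).
ML — +4 each step: 63, 67, 71, 75, 79, 83 → 87.
Combining the parts gives 343 drops, 40 samples, 87 mL.

343 drops, 40 samples, 87 mL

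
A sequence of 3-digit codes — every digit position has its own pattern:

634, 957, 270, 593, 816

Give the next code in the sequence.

139

First digit goes 6, 9, 2, 5, 8 → 1 (+3 each step, mod 10).
For the second digit, +2 each step, mod 10: 3, 5, 7, 9, 1 → 3.
Third digit — +3 each step, mod 10: 4, 7, 0, 3, 6 → 9.
Combining the parts gives 139.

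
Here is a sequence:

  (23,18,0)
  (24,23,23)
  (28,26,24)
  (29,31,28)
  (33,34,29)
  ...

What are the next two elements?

First entry: alternating steps +1, +4, +1, +4, …; 23, 24, 28, 29, 33 → 34 → 38.
Second entry: alternating steps +5, +3, +5, +3, …, so 18, 23, 26, 31, 34 → 39 → 42.
Third entry: always the previous value of the first entry; 0, 23, 24, 28, 29 → 33 → 34.
So the next two elements are (34,39,33) and (38,42,34).

(34,39,33), (38,42,34)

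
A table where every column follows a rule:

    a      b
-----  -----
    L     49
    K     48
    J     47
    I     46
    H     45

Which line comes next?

For the column a, letters move back 1 place in the alphabet: L, K, J, I, H → G.
Column b goes 49, 48, 47, 46, 45 → 44 (−1 each step).
So the next line is G  44.

G  44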